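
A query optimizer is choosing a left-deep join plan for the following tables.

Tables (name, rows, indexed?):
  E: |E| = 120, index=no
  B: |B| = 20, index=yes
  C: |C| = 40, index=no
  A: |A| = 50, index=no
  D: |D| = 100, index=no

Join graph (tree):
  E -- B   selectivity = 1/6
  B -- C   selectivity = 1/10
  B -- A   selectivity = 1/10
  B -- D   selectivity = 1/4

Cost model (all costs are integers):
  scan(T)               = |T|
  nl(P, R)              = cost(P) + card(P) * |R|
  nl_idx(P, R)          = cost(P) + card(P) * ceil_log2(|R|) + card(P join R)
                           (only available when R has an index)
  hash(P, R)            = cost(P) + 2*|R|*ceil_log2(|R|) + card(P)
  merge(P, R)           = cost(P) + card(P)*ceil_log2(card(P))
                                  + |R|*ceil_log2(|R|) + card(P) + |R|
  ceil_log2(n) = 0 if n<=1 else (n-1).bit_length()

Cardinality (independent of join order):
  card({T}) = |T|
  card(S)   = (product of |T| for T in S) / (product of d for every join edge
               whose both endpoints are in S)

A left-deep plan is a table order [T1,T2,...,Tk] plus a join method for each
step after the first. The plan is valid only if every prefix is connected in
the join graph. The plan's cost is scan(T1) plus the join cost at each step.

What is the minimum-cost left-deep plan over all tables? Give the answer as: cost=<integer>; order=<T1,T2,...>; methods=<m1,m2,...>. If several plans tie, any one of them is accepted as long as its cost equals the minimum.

Selinger DP (subsets sized 1..n):
  {E}: scan cost=120, card=120
  {B}: scan cost=20, card=20
  {C}: scan cost=40, card=40
  {A}: scan cost=50, card=50
  {D}: scan cost=100, card=100
  {BE}: card=400; try (B,hash)→440, (E,merge)→1100, (B,nl_idx)→1120, (B,merge)→1200, (E,hash)→1720, (E,nl)→2420 …(+1); best=440 via (B,hash)
  {BC}: card=80; try (B,hash)→280, (B,nl_idx)→320, (C,merge)→420, (B,merge)→440, (C,hash)→520, (C,nl)→820 …(+1); best=280 via (B,hash)
  {AB}: card=100; try (B,hash)→300, (B,nl_idx)→400, (A,merge)→490, (B,merge)→520, (A,hash)→640, (A,nl)→1020 …(+1); best=300 via (B,hash)
  {BD}: card=500; try (B,hash)→400, (D,merge)→940, (B,merge)→1020, (B,nl_idx)→1100, (D,hash)→1440, (D,nl)→2020 …(+1); best=400 via (B,hash)
  {BCE}: card=1600; try (C,hash)→1320, (E,merge)→1880, (E,hash)→2040, (C,merge)→4720, (E,nl)→9880, (C,nl)→16440; best=1320 via (C,hash)
  {ABE}: card=2000; try (A,hash)→1440, (E,merge)→2060, (E,hash)→2080, (A,merge)→4790, (E,nl)→12300, (A,nl)→20440; best=1440 via (A,hash)
  {BDE}: card=10000; try (D,hash)→2240, (E,hash)→2580, (D,merge)→5240, (E,merge)→6360, (D,nl)→40440, (E,nl)→60400; best=2240 via (D,hash)
  {ABC}: card=400; try (C,hash)→880, (A,hash)→960, (A,merge)→1270, (C,merge)→1380, (A,nl)→4280, (C,nl)→4300; best=880 via (C,hash)
  {BCD}: card=2000; try (C,hash)→1380, (D,merge)→1720, (D,hash)→1760, (C,merge)→5680, (D,nl)→8280, (C,nl)→20400; best=1380 via (C,hash)
  {ABD}: card=2500; try (A,hash)→1500, (D,hash)→1800, (D,merge)→1900, (A,merge)→5750, (D,nl)→10300, (A,nl)→25400; best=1500 via (A,hash)
  {ABCE}: card=8000; try (E,hash)→2960, (A,hash)→3520, (C,hash)→3920, (E,merge)→5840, (A,merge)→20870, (C,merge)→25720 …(+3); best=2960 via (E,hash)
  {BCDE}: card=40000; try (D,hash)→4320, (E,hash)→5060, (C,hash)→12720, (D,merge)→21320, (E,merge)→26340, (C,merge)→152520 …(+3); best=4320 via (D,hash)
  {ABDE}: card=50000; try (D,hash)→4840, (E,hash)→5680, (A,hash)→12840, (D,merge)→26240, (E,merge)→34960, (A,merge)→152590 …(+3); best=4840 via (D,hash)
  {ABCD}: card=10000; try (D,hash)→2680, (A,hash)→3980, (C,hash)→4480, (D,merge)→5680, (A,merge)→25730, (C,merge)→34280 …(+3); best=2680 via (D,hash)
  {ABCDE}: card=200000; try (D,hash)→12360, (E,hash)→14360, (A,hash)→44920, (C,hash)→55320, (D,merge)→115760, (E,merge)→153640 …(+6); best=12360 via (D,hash)

cost=12360; order=A,B,C,E,D; methods=hash,hash,hash,hash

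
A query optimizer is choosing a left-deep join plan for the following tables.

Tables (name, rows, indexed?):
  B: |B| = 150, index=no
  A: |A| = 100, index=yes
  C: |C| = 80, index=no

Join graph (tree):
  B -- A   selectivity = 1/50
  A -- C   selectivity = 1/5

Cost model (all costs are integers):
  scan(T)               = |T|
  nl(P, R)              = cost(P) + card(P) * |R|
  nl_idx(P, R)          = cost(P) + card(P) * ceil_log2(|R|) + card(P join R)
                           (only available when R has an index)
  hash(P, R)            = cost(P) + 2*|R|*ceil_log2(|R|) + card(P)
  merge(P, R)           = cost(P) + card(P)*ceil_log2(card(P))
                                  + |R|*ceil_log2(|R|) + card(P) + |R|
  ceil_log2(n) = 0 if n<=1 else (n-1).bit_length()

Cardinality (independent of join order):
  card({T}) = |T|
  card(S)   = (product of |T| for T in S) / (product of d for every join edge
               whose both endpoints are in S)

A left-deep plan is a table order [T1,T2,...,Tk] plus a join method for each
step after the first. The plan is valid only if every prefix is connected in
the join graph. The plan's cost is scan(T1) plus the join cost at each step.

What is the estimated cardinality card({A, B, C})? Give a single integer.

Tables in S: A(100), B(150), C(80)
Edges inside S: B-A(d=50), A-C(d=5)
numerator = 100 * 150 * 80 = 1200000
denominator = 50 * 5 = 250
card(S) = 1200000 / 250 = 4800

4800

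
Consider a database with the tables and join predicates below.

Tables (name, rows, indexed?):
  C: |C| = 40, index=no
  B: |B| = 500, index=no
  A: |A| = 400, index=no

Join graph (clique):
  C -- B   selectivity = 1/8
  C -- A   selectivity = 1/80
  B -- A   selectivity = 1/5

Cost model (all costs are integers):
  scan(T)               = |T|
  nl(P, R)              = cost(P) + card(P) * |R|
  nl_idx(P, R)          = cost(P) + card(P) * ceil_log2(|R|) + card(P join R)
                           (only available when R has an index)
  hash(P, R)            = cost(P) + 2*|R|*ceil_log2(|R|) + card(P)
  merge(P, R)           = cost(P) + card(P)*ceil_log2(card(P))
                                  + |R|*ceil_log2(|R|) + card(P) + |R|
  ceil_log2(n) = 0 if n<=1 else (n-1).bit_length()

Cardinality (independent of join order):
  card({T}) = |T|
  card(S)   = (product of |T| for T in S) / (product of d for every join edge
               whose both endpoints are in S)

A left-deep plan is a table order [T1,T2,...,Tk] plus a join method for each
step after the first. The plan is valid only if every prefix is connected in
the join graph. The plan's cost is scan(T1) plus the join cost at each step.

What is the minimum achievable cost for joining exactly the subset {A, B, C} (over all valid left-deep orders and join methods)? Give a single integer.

Selinger DP over subsets of {A,B,C}:
  {C}: scan cost=40, card=40
  {B}: scan cost=500, card=500
  {A}: scan cost=400, card=400
  {BC}: card=2500; try (C,hash)→1480, (B,merge)→5320, (C,merge)→5780, (B,hash)→9080, (B,nl)→20040, (C,nl)→20500; best=1480 via (C,hash)
  {AC}: card=200; try (C,hash)→1280, (A,merge)→4320, (C,merge)→4680, (A,hash)→7280, (A,nl)→16040, (C,nl)→16400; best=1280 via (C,hash)
  {AB}: card=40000; try (A,hash)→8200, (B,merge)→9400, (A,merge)→9500, (B,hash)→9800, (B,nl)→200400, (A,nl)→200500; best=8200 via (A,hash)
  {ABC}: card=2500; try (B,merge)→8080, (B,hash)→10480, (A,hash)→11180, (A,merge)→37980, (C,hash)→48680, (B,nl)→101280 …(+3); best=8080 via (B,merge)

8080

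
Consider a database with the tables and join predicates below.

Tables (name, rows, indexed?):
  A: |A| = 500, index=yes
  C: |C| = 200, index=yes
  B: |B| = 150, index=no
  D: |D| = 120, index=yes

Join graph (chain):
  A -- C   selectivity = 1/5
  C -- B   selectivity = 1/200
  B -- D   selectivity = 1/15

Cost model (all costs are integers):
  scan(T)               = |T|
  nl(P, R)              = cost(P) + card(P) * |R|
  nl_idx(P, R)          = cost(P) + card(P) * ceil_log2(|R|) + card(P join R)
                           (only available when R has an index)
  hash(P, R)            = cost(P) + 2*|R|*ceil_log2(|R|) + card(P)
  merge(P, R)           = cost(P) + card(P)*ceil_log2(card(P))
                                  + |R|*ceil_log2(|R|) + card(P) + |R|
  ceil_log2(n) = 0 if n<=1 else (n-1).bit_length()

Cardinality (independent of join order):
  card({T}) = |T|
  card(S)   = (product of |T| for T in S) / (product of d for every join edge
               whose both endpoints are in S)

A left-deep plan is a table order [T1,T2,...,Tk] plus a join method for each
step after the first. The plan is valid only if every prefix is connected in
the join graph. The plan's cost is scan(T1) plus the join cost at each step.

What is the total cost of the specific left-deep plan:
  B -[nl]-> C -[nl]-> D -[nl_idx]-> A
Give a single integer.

step 1: scan B: cost=150, card=150
step 2: join C via nl
    card(P join C) = 150*200/(200) = 150
    cost = 150 + 150*200 = 30150
step 3: join D via nl
    card(P join D) = 150*120/(15) = 1200
    cost = 30150 + 150*120 = 48150
step 4: join A via nl_idx
    card(P join A) = 1200*500/(5) = 120000
    cost = 48150 + 1200*9 + 120000 = 178950

178950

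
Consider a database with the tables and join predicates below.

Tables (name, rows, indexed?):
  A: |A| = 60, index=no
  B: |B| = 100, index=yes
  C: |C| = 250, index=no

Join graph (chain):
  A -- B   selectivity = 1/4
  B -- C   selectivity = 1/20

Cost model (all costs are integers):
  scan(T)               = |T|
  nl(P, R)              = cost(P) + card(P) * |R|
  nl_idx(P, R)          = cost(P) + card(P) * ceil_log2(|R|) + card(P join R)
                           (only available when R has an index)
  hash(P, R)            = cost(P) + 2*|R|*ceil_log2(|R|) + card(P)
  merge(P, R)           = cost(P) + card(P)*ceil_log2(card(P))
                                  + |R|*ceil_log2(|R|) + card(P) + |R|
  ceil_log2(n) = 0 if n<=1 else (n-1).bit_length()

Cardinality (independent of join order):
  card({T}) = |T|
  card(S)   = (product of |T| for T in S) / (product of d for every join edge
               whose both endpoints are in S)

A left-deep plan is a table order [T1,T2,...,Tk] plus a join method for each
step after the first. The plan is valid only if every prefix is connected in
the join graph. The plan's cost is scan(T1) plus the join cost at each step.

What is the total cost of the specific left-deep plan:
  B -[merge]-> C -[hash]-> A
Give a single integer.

step 1: scan B: cost=100, card=100
step 2: join C via merge
    card(P join C) = 100*250/(20) = 1250
    cost = 100 + 100*7 + 250*8 + 100 + 250 = 3150
step 3: join A via hash
    card(P join A) = 1250*60/(4) = 18750
    cost = 3150 + 2*60*6 + 1250 = 5120

5120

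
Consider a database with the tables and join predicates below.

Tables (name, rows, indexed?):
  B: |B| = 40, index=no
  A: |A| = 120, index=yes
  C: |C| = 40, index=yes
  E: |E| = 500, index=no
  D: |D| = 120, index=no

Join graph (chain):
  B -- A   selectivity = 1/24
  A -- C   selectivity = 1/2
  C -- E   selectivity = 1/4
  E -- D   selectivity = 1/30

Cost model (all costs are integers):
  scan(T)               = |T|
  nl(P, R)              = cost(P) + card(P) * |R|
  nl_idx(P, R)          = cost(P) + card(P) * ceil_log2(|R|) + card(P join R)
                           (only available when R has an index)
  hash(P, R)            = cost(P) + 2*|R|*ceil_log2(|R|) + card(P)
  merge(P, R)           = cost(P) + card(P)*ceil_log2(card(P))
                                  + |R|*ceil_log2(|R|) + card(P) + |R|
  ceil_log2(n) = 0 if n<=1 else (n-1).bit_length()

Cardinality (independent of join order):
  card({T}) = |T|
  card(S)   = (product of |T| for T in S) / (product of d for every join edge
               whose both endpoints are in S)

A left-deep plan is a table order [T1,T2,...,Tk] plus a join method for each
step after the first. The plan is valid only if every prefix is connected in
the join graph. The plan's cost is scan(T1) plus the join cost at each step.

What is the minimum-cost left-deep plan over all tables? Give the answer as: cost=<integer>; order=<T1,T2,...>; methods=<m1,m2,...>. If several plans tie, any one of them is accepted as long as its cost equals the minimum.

Selinger DP (subsets sized 1..n):
  {B}: scan cost=40, card=40
  {A}: scan cost=120, card=120
  {C}: scan cost=40, card=40
  {E}: scan cost=500, card=500
  {D}: scan cost=120, card=120
  {AB}: card=200; try (A,nl_idx)→520, (B,hash)→720, (A,merge)→1280, (B,merge)→1360, (A,hash)→1760, (A,nl)→4840 …(+1); best=520 via (A,nl_idx)
  {AC}: card=2400; try (C,hash)→720, (A,merge)→1280, (C,merge)→1360, (A,hash)→1760, (A,nl_idx)→2720, (C,nl_idx)→3240 …(+2); best=720 via (C,hash)
  {CE}: card=5000; try (C,hash)→1480, (E,merge)→5320, (C,merge)→5780, (C,nl_idx)→8500, (E,hash)→9080, (E,nl)→20040 …(+1); best=1480 via (C,hash)
  {DE}: card=2000; try (D,hash)→2680, (E,merge)→6080, (D,merge)→6460, (E,hash)→9240, (E,nl)→60120, (D,nl)→60500; best=2680 via (D,hash)
  {ABC}: card=4000; try (C,hash)→1200, (C,merge)→2600, (B,hash)→3600, (C,nl_idx)→5720, (C,nl)→8520, (B,merge)→32200 …(+1); best=1200 via (C,hash)
  {ACE}: card=300000; try (A,hash)→8160, (E,hash)→12120, (E,merge)→36920, (A,merge)→72440, (A,nl_idx)→336480, (A,nl)→601480 …(+1); best=8160 via (A,hash)
  {CDE}: card=20000; try (C,hash)→5160, (D,hash)→8160, (C,merge)→26960, (C,nl_idx)→34680, (D,merge)→72440, (C,nl)→82680 …(+1); best=5160 via (C,hash)
  {ABCE}: card=500000; try (E,hash)→14200, (E,merge)→58200, (B,hash)→308640, (E,nl)→2001200, (B,merge)→6008440, (B,nl)→12008160; best=14200 via (E,hash)
  {ACDE}: card=1200000; try (A,hash)→26840, (D,hash)→309840, (A,merge)→326120, (A,nl_idx)→1345160, (A,nl)→2405160, (D,merge)→6009120 …(+1); best=26840 via (A,hash)
  {ABCDE}: card=2000000; try (D,hash)→515880, (B,hash)→1227320, (D,merge)→10015160, (B,merge)→26427120, (B,nl)→48026840, (D,nl)→60014200; best=515880 via (D,hash)

cost=515880; order=B,A,C,E,D; methods=nl_idx,hash,hash,hash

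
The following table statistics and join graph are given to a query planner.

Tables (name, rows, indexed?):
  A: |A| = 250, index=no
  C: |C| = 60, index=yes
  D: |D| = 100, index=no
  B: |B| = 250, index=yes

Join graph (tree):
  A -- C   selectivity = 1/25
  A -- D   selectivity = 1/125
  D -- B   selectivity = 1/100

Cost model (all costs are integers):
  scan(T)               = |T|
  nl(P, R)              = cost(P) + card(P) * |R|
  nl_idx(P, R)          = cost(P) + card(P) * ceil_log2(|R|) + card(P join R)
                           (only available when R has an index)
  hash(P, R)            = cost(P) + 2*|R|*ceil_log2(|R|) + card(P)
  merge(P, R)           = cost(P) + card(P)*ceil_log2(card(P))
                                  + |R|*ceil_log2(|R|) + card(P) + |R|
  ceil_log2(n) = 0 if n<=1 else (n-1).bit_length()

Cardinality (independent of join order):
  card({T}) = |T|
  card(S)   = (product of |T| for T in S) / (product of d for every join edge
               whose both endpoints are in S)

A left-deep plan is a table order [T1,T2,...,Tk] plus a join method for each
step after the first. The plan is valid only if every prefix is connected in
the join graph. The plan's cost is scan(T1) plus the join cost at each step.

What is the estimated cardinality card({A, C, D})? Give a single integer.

480

Tables in S: A(250), C(60), D(100)
Edges inside S: A-C(d=25), A-D(d=125)
numerator = 250 * 60 * 100 = 1500000
denominator = 25 * 125 = 3125
card(S) = 1500000 / 3125 = 480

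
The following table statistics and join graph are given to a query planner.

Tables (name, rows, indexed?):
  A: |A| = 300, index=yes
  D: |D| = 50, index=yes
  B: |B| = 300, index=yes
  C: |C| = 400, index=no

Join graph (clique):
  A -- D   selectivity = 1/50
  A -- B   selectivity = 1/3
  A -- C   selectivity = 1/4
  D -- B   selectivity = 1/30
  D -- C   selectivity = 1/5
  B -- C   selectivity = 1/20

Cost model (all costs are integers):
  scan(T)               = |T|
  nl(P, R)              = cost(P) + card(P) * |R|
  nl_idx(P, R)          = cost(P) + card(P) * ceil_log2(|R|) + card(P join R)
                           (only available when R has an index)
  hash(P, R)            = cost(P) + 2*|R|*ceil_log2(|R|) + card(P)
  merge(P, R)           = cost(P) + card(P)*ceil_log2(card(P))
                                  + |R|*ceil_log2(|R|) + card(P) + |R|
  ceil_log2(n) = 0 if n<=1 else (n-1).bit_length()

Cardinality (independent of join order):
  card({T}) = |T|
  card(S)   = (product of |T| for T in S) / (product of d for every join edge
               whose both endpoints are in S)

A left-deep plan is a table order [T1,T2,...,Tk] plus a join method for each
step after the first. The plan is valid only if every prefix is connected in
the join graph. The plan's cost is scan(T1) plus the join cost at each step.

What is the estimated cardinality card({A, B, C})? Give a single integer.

Tables in S: A(300), B(300), C(400)
Edges inside S: A-B(d=3), A-C(d=4), B-C(d=20)
numerator = 300 * 300 * 400 = 36000000
denominator = 3 * 4 * 20 = 240
card(S) = 36000000 / 240 = 150000

150000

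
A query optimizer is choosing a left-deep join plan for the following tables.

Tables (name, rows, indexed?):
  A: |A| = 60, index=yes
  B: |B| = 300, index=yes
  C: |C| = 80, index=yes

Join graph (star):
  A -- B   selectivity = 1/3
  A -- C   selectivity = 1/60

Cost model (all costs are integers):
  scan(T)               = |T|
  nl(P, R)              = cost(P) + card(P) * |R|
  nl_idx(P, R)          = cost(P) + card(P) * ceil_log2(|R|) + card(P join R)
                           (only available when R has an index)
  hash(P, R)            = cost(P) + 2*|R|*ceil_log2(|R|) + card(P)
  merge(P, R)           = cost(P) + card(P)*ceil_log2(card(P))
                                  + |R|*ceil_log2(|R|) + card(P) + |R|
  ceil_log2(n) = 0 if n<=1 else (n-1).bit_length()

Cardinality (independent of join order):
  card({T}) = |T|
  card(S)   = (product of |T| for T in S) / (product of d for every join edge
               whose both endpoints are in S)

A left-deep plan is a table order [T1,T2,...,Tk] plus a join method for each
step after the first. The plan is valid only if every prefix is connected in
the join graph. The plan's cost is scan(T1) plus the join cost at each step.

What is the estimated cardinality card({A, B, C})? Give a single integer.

Tables in S: A(60), B(300), C(80)
Edges inside S: A-B(d=3), A-C(d=60)
numerator = 60 * 300 * 80 = 1440000
denominator = 3 * 60 = 180
card(S) = 1440000 / 180 = 8000

8000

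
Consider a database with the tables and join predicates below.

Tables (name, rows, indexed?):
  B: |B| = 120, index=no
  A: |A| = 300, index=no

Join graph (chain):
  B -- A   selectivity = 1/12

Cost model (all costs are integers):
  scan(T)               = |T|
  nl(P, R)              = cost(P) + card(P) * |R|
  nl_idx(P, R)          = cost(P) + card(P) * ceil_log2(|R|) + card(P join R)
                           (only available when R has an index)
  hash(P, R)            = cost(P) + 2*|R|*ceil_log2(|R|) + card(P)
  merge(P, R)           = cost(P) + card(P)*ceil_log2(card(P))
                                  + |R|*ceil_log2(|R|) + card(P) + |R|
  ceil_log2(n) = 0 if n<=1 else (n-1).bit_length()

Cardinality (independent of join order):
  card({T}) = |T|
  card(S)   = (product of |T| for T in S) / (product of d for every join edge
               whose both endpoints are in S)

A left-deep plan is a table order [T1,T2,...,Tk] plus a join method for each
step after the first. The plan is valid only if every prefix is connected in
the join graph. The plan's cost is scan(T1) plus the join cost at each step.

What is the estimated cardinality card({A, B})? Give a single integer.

Tables in S: A(300), B(120)
Edges inside S: B-A(d=12)
numerator = 300 * 120 = 36000
denominator = 12 = 12
card(S) = 36000 / 12 = 3000

3000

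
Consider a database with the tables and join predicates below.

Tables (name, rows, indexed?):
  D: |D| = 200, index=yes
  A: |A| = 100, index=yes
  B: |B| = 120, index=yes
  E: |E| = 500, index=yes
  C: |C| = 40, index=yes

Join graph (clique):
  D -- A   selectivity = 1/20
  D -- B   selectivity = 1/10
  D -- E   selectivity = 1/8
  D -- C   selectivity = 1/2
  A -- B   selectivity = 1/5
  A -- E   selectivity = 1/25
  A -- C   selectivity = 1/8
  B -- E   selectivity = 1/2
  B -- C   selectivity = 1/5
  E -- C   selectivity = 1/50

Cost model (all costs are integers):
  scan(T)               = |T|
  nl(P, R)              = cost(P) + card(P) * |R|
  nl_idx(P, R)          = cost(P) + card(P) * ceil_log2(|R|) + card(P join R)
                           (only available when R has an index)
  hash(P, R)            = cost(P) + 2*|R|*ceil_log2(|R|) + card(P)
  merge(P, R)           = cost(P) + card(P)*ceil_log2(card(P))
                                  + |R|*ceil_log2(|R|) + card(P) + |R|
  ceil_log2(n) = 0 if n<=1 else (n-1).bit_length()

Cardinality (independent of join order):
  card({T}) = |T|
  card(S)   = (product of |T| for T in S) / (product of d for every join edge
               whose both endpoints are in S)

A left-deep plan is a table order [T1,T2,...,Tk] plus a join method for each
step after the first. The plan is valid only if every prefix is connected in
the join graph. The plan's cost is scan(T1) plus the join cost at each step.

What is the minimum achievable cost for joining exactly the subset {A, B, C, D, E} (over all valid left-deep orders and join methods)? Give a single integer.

Selinger DP over subsets of {A,B,C,D,E}:
  {D}: scan cost=200, card=200
  {A}: scan cost=100, card=100
  {B}: scan cost=120, card=120
  {E}: scan cost=500, card=500
  {C}: scan cost=40, card=40
  {AD}: card=1000; try (A,hash)→1800, (D,nl_idx)→1900, (A,nl_idx)→2600, (D,merge)→2700, (A,merge)→2800, (D,hash)→3400 …(+2); best=1800 via (A,hash)
  {BD}: card=2400; try (B,hash)→2080, (D,merge)→2880, (B,merge)→2960, (D,hash)→3440, (D,nl_idx)→3480, (B,nl_idx)→4000 …(+2); best=2080 via (B,hash)
  {DE}: card=12500; try (D,hash)→4200, (E,merge)→7000, (D,merge)→7300, (E,hash)→9400, (E,nl_idx)→14500, (D,nl_idx)→17000 …(+2); best=4200 via (D,hash)
  {CD}: card=4000; try (C,hash)→880, (D,merge)→2120, (C,merge)→2280, (D,hash)→3280, (D,nl_idx)→4360, (C,nl_idx)→5400 …(+2); best=880 via (C,hash)
  {AB}: card=2400; try (A,hash)→1640, (B,merge)→1860, (B,hash)→1880, (A,merge)→1880, (B,nl_idx)→3200, (A,nl_idx)→3360 …(+2); best=1640 via (A,hash)
  {AE}: card=2000; try (A,hash)→2400, (E,nl_idx)→3000, (E,merge)→5900, (A,nl_idx)→6000, (A,merge)→6300, (E,hash)→9200 …(+2); best=2400 via (A,hash)
  {AC}: card=500; try (C,hash)→680, (A,nl_idx)→820, (A,merge)→1120, (C,merge)→1180, (C,nl_idx)→1200, (A,hash)→1480 …(+2); best=680 via (C,hash)
  {BE}: card=30000; try (B,hash)→2680, (E,merge)→6080, (B,merge)→6460, (E,hash)→9240, (E,nl_idx)→31200, (B,nl_idx)→34000 …(+2); best=2680 via (B,hash)
  {BC}: card=960; try (C,hash)→720, (B,merge)→1280, (B,nl_idx)→1280, (C,merge)→1360, (B,hash)→1760, (C,nl_idx)→1800 …(+2); best=720 via (C,hash)
  {CE}: card=400; try (E,nl_idx)→800, (C,hash)→1480, (C,nl_idx)→3900, (E,merge)→5320, (C,merge)→5780, (E,hash)→9080 …(+2); best=800 via (E,nl_idx)
  {ABD}: card=2400; try (B,hash)→4480, (A,hash)→5880, (D,hash)→7240, (B,nl_idx)→11200, (B,merge)→13760, (A,nl_idx)→21280 …(+6); best=4480 via (B,hash)
  {ADE}: card=2500; try (D,hash)→7600, (E,hash)→11800, (E,nl_idx)→13300, (E,merge)→17800, (A,hash)→18100, (D,nl_idx)→20900 …(+6); best=7600 via (D,hash)
  {ACD}: card=2500; try (C,hash)→3280, (D,hash)→4380, (A,hash)→6280, (D,nl_idx)→7180, (D,merge)→7480, (C,nl_idx)→10300 …(+6); best=3280 via (C,hash)
  {BDE}: card=75000; try (E,hash)→13480, (B,hash)→18380, (D,hash)→35880, (E,merge)→38280, (E,nl_idx)→98680, (B,nl_idx)→166700 …(+6); best=13480 via (E,hash)
  {BCD}: card=9600; try (D,hash)→4880, (C,hash)→4960, (B,hash)→6560, (D,merge)→13080, (D,nl_idx)→18000, (C,nl_idx)→26080 …(+6); best=4880 via (D,hash)
  {CDE}: card=5000; try (D,hash)→4400, (D,merge)→6600, (D,nl_idx)→9000, (E,hash)→13880, (C,hash)→17180, (E,nl_idx)→41880 …(+6); best=4400 via (D,hash)
  {ABE}: card=24000; try (B,hash)→6080, (E,hash)→13040, (B,merge)→27360, (A,hash)→34080, (E,merge)→37840, (B,nl_idx)→40400 …(+6); best=6080 via (B,hash)
  {ABC}: card=2400; try (B,hash)→2860, (A,hash)→3080, (C,hash)→4520, (B,nl_idx)→6580, (B,merge)→6640, (A,nl_idx)→9840 …(+6); best=2860 via (B,hash)
  {ACE}: card=200; try (A,hash)→2600, (A,nl_idx)→3800, (C,hash)→4880, (E,nl_idx)→5380, (A,merge)→5600, (E,hash)→10180 …(+6); best=2600 via (A,hash)
  {BCE}: card=4800; try (B,hash)→2880, (B,merge)→5760, (B,nl_idx)→8400, (E,hash)→10680, (E,nl_idx)→14160, (E,merge)→16280 …(+6); best=2880 via (B,hash)
  {ABDE}: card=3000; try (B,hash)→11780, (E,hash)→15880, (B,nl_idx)→28100, (E,nl_idx)→29080, (D,hash)→33280, (E,merge)→40680 …(+10); best=11780 via (B,hash)
  {ABCD}: card=1200; try (C,hash)→7360, (B,hash)→7460, (D,hash)→8460, (A,hash)→15880, (C,nl_idx)→20080, (B,nl_idx)→21980 …(+10); best=7360 via (C,hash)
  {ACDE}: card=125; try (D,nl_idx)→4325, (D,hash)→6000, (D,merge)→6200, (C,hash)→10580, (A,hash)→10800, (E,hash)→14780 …(+10); best=4325 via (D,nl_idx)
  {BCDE}: card=6000; try (D,hash)→10880, (B,hash)→11080, (E,hash)→23480, (B,nl_idx)→45400, (D,nl_idx)→47280, (D,merge)→71880 …(+10); best=10880 via (D,hash)
  {ABCE}: card=480; try (B,hash)→4480, (B,nl_idx)→4480, (B,merge)→5360, (A,hash)→9080, (E,hash)→14260, (E,nl_idx)→24940 …(+10); best=4480 via (B,hash)
  {ABCDE}: card=30; try (B,nl_idx)→5230, (B,hash)→6130, (B,merge)→6285, (D,hash)→8160, (D,nl_idx)→8350, (D,merge)→11080 …(+14); best=5230 via (B,nl_idx)

5230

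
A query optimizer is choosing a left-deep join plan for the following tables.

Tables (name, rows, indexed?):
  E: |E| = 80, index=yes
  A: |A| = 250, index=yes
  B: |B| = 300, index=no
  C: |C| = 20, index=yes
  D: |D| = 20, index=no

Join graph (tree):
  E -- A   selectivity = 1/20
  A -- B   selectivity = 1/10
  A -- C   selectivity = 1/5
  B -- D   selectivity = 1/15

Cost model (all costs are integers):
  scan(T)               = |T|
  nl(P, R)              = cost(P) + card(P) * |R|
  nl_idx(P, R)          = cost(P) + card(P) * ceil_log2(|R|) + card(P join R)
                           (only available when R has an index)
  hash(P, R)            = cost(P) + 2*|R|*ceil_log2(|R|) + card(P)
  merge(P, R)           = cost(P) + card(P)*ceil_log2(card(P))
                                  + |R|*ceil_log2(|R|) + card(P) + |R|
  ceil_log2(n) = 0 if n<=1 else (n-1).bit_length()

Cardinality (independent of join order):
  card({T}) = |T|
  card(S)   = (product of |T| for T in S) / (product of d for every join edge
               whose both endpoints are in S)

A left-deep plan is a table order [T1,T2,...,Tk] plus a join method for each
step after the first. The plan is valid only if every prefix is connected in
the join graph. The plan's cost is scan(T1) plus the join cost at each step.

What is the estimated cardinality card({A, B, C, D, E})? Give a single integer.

Tables in S: A(250), B(300), C(20), D(20), E(80)
Edges inside S: E-A(d=20), A-B(d=10), A-C(d=5), B-D(d=15)
numerator = 250 * 300 * 20 * 20 * 80 = 2400000000
denominator = 20 * 10 * 5 * 15 = 15000
card(S) = 2400000000 / 15000 = 160000

160000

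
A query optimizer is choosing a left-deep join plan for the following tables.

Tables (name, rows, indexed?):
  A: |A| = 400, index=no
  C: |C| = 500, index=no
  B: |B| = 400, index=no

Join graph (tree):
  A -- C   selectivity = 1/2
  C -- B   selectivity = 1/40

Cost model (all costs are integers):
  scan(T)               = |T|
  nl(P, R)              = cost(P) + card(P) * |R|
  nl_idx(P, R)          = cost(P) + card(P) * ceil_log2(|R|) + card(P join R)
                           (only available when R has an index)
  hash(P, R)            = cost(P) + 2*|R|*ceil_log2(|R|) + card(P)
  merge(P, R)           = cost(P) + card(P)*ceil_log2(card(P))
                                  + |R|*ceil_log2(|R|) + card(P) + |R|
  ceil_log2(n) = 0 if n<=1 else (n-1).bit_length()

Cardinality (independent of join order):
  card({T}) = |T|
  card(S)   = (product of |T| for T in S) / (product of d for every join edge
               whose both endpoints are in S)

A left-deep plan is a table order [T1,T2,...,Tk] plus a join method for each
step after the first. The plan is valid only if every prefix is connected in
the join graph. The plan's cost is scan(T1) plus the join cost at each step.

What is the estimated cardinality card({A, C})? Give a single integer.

Tables in S: A(400), C(500)
Edges inside S: A-C(d=2)
numerator = 400 * 500 = 200000
denominator = 2 = 2
card(S) = 200000 / 2 = 100000

100000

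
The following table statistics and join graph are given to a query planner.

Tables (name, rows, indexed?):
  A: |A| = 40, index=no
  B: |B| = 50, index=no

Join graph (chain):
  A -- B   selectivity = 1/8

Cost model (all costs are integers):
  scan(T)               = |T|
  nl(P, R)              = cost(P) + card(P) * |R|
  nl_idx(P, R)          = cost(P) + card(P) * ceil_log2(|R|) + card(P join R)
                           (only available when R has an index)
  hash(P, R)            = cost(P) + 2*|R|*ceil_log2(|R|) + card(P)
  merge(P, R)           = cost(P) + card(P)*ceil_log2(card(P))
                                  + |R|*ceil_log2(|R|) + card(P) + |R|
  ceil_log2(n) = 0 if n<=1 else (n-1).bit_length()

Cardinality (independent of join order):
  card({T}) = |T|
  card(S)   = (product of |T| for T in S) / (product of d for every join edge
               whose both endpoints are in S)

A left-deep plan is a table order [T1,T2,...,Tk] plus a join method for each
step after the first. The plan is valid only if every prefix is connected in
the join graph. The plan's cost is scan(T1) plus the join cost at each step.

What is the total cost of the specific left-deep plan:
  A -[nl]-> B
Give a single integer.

step 1: scan A: cost=40, card=40
step 2: join B via nl
    card(P join B) = 40*50/(8) = 250
    cost = 40 + 40*50 = 2040

2040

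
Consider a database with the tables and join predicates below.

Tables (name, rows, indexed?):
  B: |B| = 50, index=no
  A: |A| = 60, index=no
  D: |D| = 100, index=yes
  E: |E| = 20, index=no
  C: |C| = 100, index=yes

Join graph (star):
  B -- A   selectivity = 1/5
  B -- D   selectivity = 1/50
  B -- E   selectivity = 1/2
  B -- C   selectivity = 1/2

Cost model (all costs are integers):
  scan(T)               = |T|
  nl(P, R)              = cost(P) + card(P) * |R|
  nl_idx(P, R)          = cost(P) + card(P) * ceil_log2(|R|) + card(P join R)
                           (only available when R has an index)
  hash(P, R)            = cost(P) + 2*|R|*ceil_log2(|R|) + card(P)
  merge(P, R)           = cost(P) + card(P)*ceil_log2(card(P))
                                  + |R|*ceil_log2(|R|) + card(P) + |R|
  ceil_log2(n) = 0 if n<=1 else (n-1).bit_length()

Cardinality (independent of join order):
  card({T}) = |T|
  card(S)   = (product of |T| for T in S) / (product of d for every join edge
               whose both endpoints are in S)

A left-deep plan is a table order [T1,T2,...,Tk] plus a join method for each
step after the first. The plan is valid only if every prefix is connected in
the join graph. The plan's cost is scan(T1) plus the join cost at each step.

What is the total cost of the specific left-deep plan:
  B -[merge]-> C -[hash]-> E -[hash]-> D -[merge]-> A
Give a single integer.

step 1: scan B: cost=50, card=50
step 2: join C via merge
    card(P join C) = 50*100/(2) = 2500
    cost = 50 + 50*6 + 100*7 + 50 + 100 = 1200
step 3: join E via hash
    card(P join E) = 2500*20/(2) = 25000
    cost = 1200 + 2*20*5 + 2500 = 3900
step 4: join D via hash
    card(P join D) = 25000*100/(50) = 50000
    cost = 3900 + 2*100*7 + 25000 = 30300
step 5: join A via merge
    card(P join A) = 50000*60/(5) = 600000
    cost = 30300 + 50000*16 + 60*6 + 50000 + 60 = 880720

880720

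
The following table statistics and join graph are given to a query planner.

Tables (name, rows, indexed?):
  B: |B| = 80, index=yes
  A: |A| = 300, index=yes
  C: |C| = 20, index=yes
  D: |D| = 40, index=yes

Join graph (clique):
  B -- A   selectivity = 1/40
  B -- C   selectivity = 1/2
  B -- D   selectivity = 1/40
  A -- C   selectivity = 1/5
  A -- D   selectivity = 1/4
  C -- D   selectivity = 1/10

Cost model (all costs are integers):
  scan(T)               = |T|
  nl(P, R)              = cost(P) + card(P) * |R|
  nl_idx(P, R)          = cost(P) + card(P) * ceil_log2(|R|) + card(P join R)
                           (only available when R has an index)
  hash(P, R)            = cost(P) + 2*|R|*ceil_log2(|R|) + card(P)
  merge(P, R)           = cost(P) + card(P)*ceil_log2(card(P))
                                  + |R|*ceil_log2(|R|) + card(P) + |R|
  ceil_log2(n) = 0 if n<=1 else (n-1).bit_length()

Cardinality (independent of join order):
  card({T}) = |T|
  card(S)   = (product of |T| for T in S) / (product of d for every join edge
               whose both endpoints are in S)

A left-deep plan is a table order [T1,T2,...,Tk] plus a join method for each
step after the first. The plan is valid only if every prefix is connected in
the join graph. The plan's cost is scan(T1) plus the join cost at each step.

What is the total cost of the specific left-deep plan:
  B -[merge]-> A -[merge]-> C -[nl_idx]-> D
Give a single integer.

step 1: scan B: cost=80, card=80
step 2: join A via merge
    card(P join A) = 80*300/(40) = 600
    cost = 80 + 80*7 + 300*9 + 80 + 300 = 3720
step 3: join C via merge
    card(P join C) = 600*20/(2*5) = 1200
    cost = 3720 + 600*10 + 20*5 + 600 + 20 = 10440
step 4: join D via nl_idx
    card(P join D) = 1200*40/(40*4*10) = 30
    cost = 10440 + 1200*6 + 30 = 17670

17670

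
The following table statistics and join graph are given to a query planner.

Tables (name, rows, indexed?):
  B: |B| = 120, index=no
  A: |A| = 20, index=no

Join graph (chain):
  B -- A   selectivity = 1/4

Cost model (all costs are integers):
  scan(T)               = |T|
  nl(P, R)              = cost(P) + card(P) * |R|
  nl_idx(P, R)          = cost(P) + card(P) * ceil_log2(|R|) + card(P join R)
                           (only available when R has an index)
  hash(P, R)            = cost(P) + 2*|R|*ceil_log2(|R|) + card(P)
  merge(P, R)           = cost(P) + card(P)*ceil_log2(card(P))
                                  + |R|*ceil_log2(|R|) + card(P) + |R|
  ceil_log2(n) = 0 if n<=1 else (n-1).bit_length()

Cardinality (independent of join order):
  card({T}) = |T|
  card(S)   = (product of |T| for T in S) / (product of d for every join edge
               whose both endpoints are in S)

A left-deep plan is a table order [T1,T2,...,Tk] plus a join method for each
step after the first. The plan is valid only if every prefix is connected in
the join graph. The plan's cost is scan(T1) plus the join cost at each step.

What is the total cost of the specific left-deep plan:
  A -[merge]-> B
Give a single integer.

1100

step 1: scan A: cost=20, card=20
step 2: join B via merge
    card(P join B) = 20*120/(4) = 600
    cost = 20 + 20*5 + 120*7 + 20 + 120 = 1100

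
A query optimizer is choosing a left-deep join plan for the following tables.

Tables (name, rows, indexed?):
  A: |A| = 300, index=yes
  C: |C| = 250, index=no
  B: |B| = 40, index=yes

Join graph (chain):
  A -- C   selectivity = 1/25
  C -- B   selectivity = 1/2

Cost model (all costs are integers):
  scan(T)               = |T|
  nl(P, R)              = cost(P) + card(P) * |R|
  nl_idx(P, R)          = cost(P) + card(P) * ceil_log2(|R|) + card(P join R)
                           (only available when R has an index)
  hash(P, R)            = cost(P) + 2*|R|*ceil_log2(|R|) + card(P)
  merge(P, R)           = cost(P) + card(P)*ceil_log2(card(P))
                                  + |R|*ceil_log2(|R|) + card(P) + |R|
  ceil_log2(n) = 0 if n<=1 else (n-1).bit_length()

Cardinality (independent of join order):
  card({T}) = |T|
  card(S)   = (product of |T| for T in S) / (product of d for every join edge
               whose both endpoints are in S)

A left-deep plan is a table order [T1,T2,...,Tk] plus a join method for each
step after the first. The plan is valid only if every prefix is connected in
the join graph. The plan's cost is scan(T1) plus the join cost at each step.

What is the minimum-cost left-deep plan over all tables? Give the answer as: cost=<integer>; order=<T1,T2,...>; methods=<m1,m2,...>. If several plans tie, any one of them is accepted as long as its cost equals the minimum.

Selinger DP (subsets sized 1..n):
  {A}: scan cost=300, card=300
  {C}: scan cost=250, card=250
  {B}: scan cost=40, card=40
  {AC}: card=3000; try (C,hash)→4600, (A,merge)→5500, (A,nl_idx)→5500, (C,merge)→5550, (A,hash)→5900, (A,nl)→75250 …(+1); best=4600 via (C,hash)
  {BC}: card=5000; try (B,hash)→980, (C,merge)→2570, (B,merge)→2780, (C,hash)→4080, (B,nl_idx)→6750, (C,nl)→10040 …(+1); best=980 via (B,hash)
  {ABC}: card=60000; try (B,hash)→8080, (A,hash)→11380, (B,merge)→43880, (A,merge)→73980, (B,nl_idx)→82600, (A,nl_idx)→105980 …(+2); best=8080 via (B,hash)

cost=8080; order=A,C,B; methods=hash,hash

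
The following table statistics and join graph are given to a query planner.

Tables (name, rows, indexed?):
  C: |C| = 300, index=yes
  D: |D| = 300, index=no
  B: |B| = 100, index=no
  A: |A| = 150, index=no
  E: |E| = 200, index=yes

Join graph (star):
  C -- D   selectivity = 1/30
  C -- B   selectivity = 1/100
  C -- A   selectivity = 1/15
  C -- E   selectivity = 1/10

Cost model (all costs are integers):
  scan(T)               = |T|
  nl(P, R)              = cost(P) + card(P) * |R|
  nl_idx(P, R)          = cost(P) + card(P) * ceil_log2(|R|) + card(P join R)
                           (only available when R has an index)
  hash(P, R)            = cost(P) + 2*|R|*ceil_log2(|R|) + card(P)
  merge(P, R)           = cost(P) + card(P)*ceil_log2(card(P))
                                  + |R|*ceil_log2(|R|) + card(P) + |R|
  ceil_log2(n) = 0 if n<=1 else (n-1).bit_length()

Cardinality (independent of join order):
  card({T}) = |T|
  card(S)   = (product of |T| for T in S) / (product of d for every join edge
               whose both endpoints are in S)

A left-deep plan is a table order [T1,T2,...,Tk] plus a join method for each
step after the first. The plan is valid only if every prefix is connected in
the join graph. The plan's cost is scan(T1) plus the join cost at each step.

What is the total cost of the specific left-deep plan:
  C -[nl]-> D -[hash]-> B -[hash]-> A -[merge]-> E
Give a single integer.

581900

step 1: scan C: cost=300, card=300
step 2: join D via nl
    card(P join D) = 300*300/(30) = 3000
    cost = 300 + 300*300 = 90300
step 3: join B via hash
    card(P join B) = 3000*100/(100) = 3000
    cost = 90300 + 2*100*7 + 3000 = 94700
step 4: join A via hash
    card(P join A) = 3000*150/(15) = 30000
    cost = 94700 + 2*150*8 + 3000 = 100100
step 5: join E via merge
    card(P join E) = 30000*200/(10) = 600000
    cost = 100100 + 30000*15 + 200*8 + 30000 + 200 = 581900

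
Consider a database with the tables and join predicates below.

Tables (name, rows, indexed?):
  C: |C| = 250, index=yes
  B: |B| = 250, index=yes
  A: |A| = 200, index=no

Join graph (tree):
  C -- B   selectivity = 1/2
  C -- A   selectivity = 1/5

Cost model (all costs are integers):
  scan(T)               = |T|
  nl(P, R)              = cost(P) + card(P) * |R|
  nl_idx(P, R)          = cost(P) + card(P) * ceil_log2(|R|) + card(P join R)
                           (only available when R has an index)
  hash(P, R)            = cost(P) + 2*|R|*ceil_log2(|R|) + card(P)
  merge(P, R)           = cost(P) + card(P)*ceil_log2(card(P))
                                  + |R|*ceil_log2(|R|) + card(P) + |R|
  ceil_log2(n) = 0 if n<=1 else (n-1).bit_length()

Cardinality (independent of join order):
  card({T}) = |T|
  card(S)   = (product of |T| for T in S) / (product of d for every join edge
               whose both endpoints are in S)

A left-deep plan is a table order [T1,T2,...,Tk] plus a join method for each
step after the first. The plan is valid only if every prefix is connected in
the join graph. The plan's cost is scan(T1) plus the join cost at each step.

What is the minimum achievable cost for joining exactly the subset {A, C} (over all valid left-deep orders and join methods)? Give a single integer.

Selinger DP over subsets of {A,C}:
  {C}: scan cost=250, card=250
  {A}: scan cost=200, card=200
  {AC}: card=10000; try (A,hash)→3700, (C,merge)→4250, (A,merge)→4300, (C,hash)→4400, (C,nl_idx)→11800, (C,nl)→50200 …(+1); best=3700 via (A,hash)

3700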